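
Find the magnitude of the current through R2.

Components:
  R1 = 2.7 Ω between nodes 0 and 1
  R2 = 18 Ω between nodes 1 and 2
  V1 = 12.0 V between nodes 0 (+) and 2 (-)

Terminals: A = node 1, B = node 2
Nodal analysis, taking node 2 as the 0 V reference.
Source V1 fixes V_0 = 12 V.
KCL at each unknown node (sum of currents leaving = 0; resistances in Ω):
  Node 1: (V_1 - 12)/2.7 + (V_1 - 0)/18 = 0
Collecting terms: 0.4259 × V_1 = 4.444  =>  V_1 = 10.43 V
I_R2 = (V_1 - V_2)/R2 = (10.43 - 0)/18 = 0.5797 A
|I_R2| = 0.5797 A

Final answer: |I_R2| = 0.5797 A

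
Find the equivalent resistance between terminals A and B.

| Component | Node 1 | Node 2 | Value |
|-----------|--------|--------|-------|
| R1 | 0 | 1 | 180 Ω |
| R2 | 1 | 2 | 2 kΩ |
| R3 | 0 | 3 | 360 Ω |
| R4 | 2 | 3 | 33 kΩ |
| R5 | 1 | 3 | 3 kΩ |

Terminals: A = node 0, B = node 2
The network is not a plain series/parallel combination. Inject a 1 A test current into terminal A (node 0) and return it from terminal B (node 2); then R_eq = V_A / (1 A).
Nodal analysis, taking node 2 as the 0 V reference.
Current source I_test pushes 1 A into node 0 and draws it out of node 2.
KCL at each unknown node (sum of currents leaving = 0; resistances in Ω):
  Node 0: (V_0 - V_1)/180 + (V_0 - V_3)/360 - 1 = 0
  Node 1: (V_1 - V_0)/180 + (V_1 - 0)/2000 + (V_1 - V_3)/3000 = 0
  Node 3: (V_3 - V_0)/360 + (V_3 - V_1)/3000 + (V_3 - 0)/33000 = 0
Collecting terms (coefficients in siemens):
  0.008333·V_0 - 0.005556·V_1 - 0.002778·V_3 = 1
  0.006389·V_1 - 0.005556·V_0 - 0.0003333·V_3 = 0
  0.003141·V_3 - 0.002778·V_0 - 0.0003333·V_1 = 0
Solving these 3 simultaneous equations (Gaussian elimination) gives:
  V_0 = 2040 V, V_1 = 1879 V, V_3 = 2003 V
R_eq = V_0 / 1 A = 2040 Ω = 2.04 kΩ

Final answer: 2.04 kΩ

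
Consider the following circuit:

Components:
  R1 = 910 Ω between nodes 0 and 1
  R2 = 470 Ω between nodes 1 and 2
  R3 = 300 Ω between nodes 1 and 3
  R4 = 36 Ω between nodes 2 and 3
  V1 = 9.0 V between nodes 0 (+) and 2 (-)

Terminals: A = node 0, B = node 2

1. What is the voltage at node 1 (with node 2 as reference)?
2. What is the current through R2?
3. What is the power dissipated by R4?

Nodal analysis, taking node 2 as the 0 V reference.
Source V1 fixes V_0 = 9 V.
KCL at each unknown node (sum of currents leaving = 0; resistances in Ω):
  Node 1: (V_1 - 9)/910 + (V_1 - 0)/470 + (V_1 - V_3)/300 = 0
  Node 3: (V_3 - V_1)/300 + (V_3 - 0)/36 = 0
Collecting terms (coefficients in siemens):
  0.00656·V_1 - 0.003333·V_3 = 0.00989
  0.03111·V_3 - 0.003333·V_1 = 0
Determinant D = (0.00656)(0.03111) - (-0.003333)(-0.003333) = 0.000193
V_1 = [(0.00989)(0.03111) - (-0.003333)(0)]/D = 1.594 V
V_3 = [(0.00656)(0) - (0.00989)(-0.003333)]/D = 0.1708 V
Part 1:
  Read off the nodal solution: V_1 = 1.594 V
Part 2:
  I_R2 = (V_1 - V_2)/R2 = (1.594 - 0)/470 = 0.003392 A
  Magnitude: I_R2 = 0.003392 A
Part 3:
  I_R4 = (V_2 - V_3)/R4 = (0 - 0.1708)/36 = -0.004745 A
  P_R4 = I_R4² × R4 = (-0.004745)² × 36 = 0.0008107 W

Final answers:
1. V_1 = 1.594 V
2. I_R2 = 0.003392 A
3. P_R4 = 0.0008107 W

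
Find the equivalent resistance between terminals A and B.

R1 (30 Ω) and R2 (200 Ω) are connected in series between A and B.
Reduce the network between node 0 (A) and node 2 (B) by series/parallel combination:
  Rs1 = R1 + R2 (series, joined only at node 1) = 30 + 200 = 230 Ω
R_eq = 230 Ω

Final answer: 230 Ω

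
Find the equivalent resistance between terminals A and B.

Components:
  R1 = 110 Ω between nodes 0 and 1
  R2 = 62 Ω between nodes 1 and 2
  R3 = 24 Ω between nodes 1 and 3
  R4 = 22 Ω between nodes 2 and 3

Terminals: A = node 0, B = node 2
Reduce the network between node 0 (A) and node 2 (B) by series/parallel combination:
  Rs1 = R3 + R4 (series, joined only at node 3) = 24 + 22 = 46 Ω
  Rp1 = R2 ‖ Rs1 (parallel, both between nodes 1 and 2) = 1/(1/62 + 1/46) = 26.41 Ω
  Rs2 = R1 + Rp1 (series, joined only at node 1) = 110 + 26.41 = 136.4 Ω
R_eq = 136.4 Ω

Final answer: 136.4 Ω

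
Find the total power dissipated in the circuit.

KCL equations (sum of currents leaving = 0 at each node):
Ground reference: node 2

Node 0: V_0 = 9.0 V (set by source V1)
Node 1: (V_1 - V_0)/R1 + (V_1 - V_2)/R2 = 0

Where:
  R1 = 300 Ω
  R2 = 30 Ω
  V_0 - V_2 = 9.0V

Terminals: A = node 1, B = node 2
Nodal analysis, taking node 2 as the 0 V reference.
Source V1 fixes V_0 = 9 V.
KCL at each unknown node (sum of currents leaving = 0; resistances in Ω):
  Node 1: (V_1 - 9)/300 + (V_1 - 0)/30 = 0
Collecting terms: 0.03667 × V_1 = 0.03  =>  V_1 = 0.8182 V
Power in each resistor, P = (ΔV)²/R:
  P_R1 = (9 - 0.8182)²/300 = 0.2231 W
  P_R2 = (0.8182 - 0)²/30 = 0.02231 W
P_total = P_R1 + P_R2 = 0.2455 W

Final answer: 0.2455 W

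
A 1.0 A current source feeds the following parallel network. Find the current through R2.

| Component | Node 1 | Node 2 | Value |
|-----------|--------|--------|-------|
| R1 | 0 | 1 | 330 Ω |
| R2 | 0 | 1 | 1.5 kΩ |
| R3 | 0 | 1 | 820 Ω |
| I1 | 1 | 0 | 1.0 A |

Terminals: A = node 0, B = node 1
All resistors sit directly between nodes 0 and 1, so they are in parallel and share one voltage V; the full source current 1 A splits among them.
1/R_par = 1/330 + 1/1500 + 1/820 = 0.004916 S  =>  R_par = 203.4 Ω
V = I × R_par = 1 × 203.4 = 203.4 V
I_R2 = V/R2 = 203.4/1500 = 0.1356 A

Final answer: 0.1356 A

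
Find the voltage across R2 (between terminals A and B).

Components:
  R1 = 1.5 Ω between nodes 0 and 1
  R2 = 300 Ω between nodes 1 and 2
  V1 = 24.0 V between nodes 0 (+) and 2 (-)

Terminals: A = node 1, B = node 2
R1 and R2 are in series across V1 (node 0 → node 1 → node 2), and the output A–B is taken across R2, so this is a voltage divider.
Series current: I = V1/(R1 + R2) = 24/(1.5 + 300) = 24/301.5 = 0.0796 A
V_R2 = I × R2 = V1 × R2/(R1 + R2) = 24 × 300/301.5 = 23.88 V

Final answer: 23.88 V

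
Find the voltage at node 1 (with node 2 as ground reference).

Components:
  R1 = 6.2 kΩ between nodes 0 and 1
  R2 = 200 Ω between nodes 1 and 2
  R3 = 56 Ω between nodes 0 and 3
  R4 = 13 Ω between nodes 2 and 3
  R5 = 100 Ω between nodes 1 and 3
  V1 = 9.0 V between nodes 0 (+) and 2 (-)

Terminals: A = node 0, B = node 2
Nodal analysis, taking node 2 as the 0 V reference.
Source V1 fixes V_0 = 9 V.
KCL at each unknown node (sum of currents leaving = 0; resistances in Ω):
  Node 1: (V_1 - 9)/6200 + (V_1 - 0)/200 + (V_1 - V_3)/100 = 0
  Node 3: (V_3 - 9)/56 + (V_3 - 0)/13 + (V_3 - V_1)/100 = 0
Collecting terms (coefficients in siemens):
  0.01516·V_1 - 0.01·V_3 = 0.001452
  0.1048·V_3 - 0.01·V_1 = 0.1607
Determinant D = (0.01516)(0.1048) - (-0.01)(-0.01) = 0.001489
V_1 = [(0.001452)(0.1048) - (-0.01)(0.1607)]/D = 1.182 V
V_3 = [(0.01516)(0.1607) - (0.001452)(-0.01)]/D = 1.647 V
The requested potential is V_1 = 1.182 V.

Final answer: V_1 = 1.182 V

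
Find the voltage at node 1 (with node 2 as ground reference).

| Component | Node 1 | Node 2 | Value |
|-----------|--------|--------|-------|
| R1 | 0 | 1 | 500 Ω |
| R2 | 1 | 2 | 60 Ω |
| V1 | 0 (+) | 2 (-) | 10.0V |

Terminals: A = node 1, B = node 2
Nodal analysis, taking node 2 as the 0 V reference.
Source V1 fixes V_0 = 10 V.
KCL at each unknown node (sum of currents leaving = 0; resistances in Ω):
  Node 1: (V_1 - 10)/500 + (V_1 - 0)/60 = 0
Collecting terms: 0.01867 × V_1 = 0.02  =>  V_1 = 1.071 V
The requested potential is V_1 = 1.071 V.

Final answer: V_1 = 1.071 V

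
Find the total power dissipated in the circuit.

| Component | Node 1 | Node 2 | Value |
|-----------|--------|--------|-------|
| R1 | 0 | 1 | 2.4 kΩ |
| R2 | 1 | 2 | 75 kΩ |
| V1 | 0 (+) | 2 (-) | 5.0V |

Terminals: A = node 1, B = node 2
Nodal analysis, taking node 2 as the 0 V reference.
Source V1 fixes V_0 = 5 V.
KCL at each unknown node (sum of currents leaving = 0; resistances in Ω):
  Node 1: (V_1 - 5)/2400 + (V_1 - 0)/75000 = 0
Collecting terms: 0.00043 × V_1 = 0.002083  =>  V_1 = 4.845 V
Power in each resistor, P = (ΔV)²/R:
  P_R1 = (5 - 4.845)²/2400 = 0.00001002 W
  P_R2 = (4.845 - 0)²/75000 = 0.000313 W
P_total = P_R1 + P_R2 = 0.000323 W

Final answer: 0.000323 W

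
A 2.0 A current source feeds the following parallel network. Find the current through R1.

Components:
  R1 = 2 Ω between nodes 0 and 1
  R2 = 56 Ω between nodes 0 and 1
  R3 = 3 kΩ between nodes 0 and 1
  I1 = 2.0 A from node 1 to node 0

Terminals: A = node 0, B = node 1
All resistors sit directly between nodes 0 and 1, so they are in parallel and share one voltage V; the full source current 2 A splits among them.
1/R_par = 1/2 + 1/56 + 1/3000 = 0.5182 S  =>  R_par = 1.93 Ω
V = I × R_par = 2 × 1.93 = 3.86 V
I_R1 = V/R1 = 3.86/2 = 1.93 A

Final answer: 1.93 A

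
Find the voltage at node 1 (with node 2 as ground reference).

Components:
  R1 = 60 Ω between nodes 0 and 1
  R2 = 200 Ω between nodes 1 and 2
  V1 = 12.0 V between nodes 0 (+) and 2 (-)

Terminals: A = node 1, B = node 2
Nodal analysis, taking node 2 as the 0 V reference.
Source V1 fixes V_0 = 12 V.
KCL at each unknown node (sum of currents leaving = 0; resistances in Ω):
  Node 1: (V_1 - 12)/60 + (V_1 - 0)/200 = 0
Collecting terms: 0.02167 × V_1 = 0.2  =>  V_1 = 9.231 V
The requested potential is V_1 = 9.231 V.

Final answer: V_1 = 9.231 V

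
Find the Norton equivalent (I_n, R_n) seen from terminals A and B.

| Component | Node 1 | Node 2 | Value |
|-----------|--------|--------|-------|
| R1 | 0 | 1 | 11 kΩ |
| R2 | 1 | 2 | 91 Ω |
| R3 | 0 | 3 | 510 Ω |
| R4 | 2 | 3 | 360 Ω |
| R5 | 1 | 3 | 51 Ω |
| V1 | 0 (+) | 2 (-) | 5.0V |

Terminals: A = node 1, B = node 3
Find the Thévenin equivalent first; then I_n = V_th/R_th and R_n = R_th.
Step 1 — V_th is the open-circuit voltage V_A - V_B (nothing connected across the terminals).
Nodal analysis, taking node 2 as the 0 V reference.
Source V1 fixes V_0 = 5 V.
KCL at each unknown node (sum of currents leaving = 0; resistances in Ω):
  Node 1: (V_1 - 5)/11000 + (V_1 - 0)/91 + (V_1 - V_3)/51 = 0
  Node 3: (V_3 - 5)/510 + (V_3 - 0)/360 + (V_3 - V_1)/51 = 0
Collecting terms (coefficients in siemens):
  0.03069·V_1 - 0.01961·V_3 = 0.0004545
  0.02435·V_3 - 0.01961·V_1 = 0.009804
Determinant D = (0.03069)(0.02435) - (-0.01961)(-0.01961) = 0.0003627
V_1 = [(0.0004545)(0.02435) - (-0.01961)(0.009804)]/D = 0.5606 V
V_3 = [(0.03069)(0.009804) - (0.0004545)(-0.01961)]/D = 0.8541 V
V_th = V_1 - V_3 = 0.5606 - 0.8541 = -0.2936 V
Step 2 — R_th: zero the source — replace V1 by a short circuit (node 2 merges into node 0) — and find the resistance seen between A (node 1) and B (node 3).
Reduce the network between node 1 (A) and node 3 (B) by series/parallel combination:
  Rp1 = R1 ‖ R2 (parallel, both between nodes 0 and 1) = 1/(1/11000 + 1/91) = 90.25 Ω
  Rp2 = R3 ‖ R4 (parallel, both between nodes 0 and 3) = 1/(1/510 + 1/360) = 211 Ω
  Rs1 = Rp1 + Rp2 (series, joined only at node 0) = 90.25 + 211 = 301.3 Ω
  Rp3 = R5 ‖ Rs1 (parallel, both between nodes 1 and 3) = 1/(1/51 + 1/301.3) = 43.62 Ω
R_th = 43.62 Ω
I_n = V_th/R_th = -0.2936/43.62 = -0.006731 A, and R_n = R_th = 43.62 Ω

Final answer: I_n = -0.006731 A, R_n = 43.62 Ω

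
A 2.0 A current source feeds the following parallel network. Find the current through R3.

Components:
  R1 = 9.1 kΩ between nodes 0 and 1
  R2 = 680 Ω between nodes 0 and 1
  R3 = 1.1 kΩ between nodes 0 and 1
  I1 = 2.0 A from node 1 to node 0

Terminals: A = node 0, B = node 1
All resistors sit directly between nodes 0 and 1, so they are in parallel and share one voltage V; the full source current 2 A splits among them.
1/R_par = 1/9100 + 1/680 + 1/1100 = 0.00249 S  =>  R_par = 401.7 Ω
V = I × R_par = 2 × 401.7 = 803.4 V
I_R3 = V/R3 = 803.4/1100 = 0.7303 A

Final answer: 0.7303 A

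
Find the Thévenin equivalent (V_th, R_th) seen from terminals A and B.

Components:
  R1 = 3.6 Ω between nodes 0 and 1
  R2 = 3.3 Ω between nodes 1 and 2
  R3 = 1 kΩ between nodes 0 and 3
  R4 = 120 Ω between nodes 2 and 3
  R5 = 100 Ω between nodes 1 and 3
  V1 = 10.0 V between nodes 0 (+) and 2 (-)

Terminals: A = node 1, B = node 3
Step 1 — V_th is the open-circuit voltage V_A - V_B (nothing connected across the terminals).
Nodal analysis, taking node 2 as the 0 V reference.
Source V1 fixes V_0 = 10 V.
KCL at each unknown node (sum of currents leaving = 0; resistances in Ω):
  Node 1: (V_1 - 10)/3.6 + (V_1 - 0)/3.3 + (V_1 - V_3)/100 = 0
  Node 3: (V_3 - 10)/1000 + (V_3 - 0)/120 + (V_3 - V_1)/100 = 0
Collecting terms (coefficients in siemens):
  0.5908·V_1 - 0.01·V_3 = 2.778
  0.01933·V_3 - 0.01·V_1 = 0.01
Determinant D = (0.5908)(0.01933) - (-0.01)(-0.01) = 0.01132
V_1 = [(2.778)(0.01933) - (-0.01)(0.01)]/D = 4.752 V
V_3 = [(0.5908)(0.01) - (2.778)(-0.01)]/D = 2.975 V
V_th = V_1 - V_3 = 4.752 - 2.975 = 1.777 V
Step 2 — R_th: zero the source — replace V1 by a short circuit (node 2 merges into node 0) — and find the resistance seen between A (node 1) and B (node 3).
Reduce the network between node 1 (A) and node 3 (B) by series/parallel combination:
  Rp1 = R1 ‖ R2 (parallel, both between nodes 0 and 1) = 1/(1/3.6 + 1/3.3) = 1.722 Ω
  Rp2 = R3 ‖ R4 (parallel, both between nodes 0 and 3) = 1/(1/1000 + 1/120) = 107.1 Ω
  Rs1 = Rp1 + Rp2 (series, joined only at node 0) = 1.722 + 107.1 = 108.9 Ω
  Rp3 = R5 ‖ Rs1 (parallel, both between nodes 1 and 3) = 1/(1/100 + 1/108.9) = 52.12 Ω
R_th = 52.12 Ω

Final answer: V_th = 1.777 V, R_th = 52.12 Ω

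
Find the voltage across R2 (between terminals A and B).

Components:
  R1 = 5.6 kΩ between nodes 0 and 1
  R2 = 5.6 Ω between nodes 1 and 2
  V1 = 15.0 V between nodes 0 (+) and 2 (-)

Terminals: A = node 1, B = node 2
R1 and R2 are in series across V1 (node 0 → node 1 → node 2), and the output A–B is taken across R2, so this is a voltage divider.
Series current: I = V1/(R1 + R2) = 15/(5600 + 5.6) = 15/5606 = 0.002676 A
V_R2 = I × R2 = V1 × R2/(R1 + R2) = 15 × 5.6/5606 = 0.01499 V

Final answer: 0.01499 V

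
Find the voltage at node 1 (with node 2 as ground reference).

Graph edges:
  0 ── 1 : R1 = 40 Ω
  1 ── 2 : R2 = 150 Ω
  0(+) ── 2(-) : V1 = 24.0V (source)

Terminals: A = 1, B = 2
Nodal analysis, taking node 2 as the 0 V reference.
Source V1 fixes V_0 = 24 V.
KCL at each unknown node (sum of currents leaving = 0; resistances in Ω):
  Node 1: (V_1 - 24)/40 + (V_1 - 0)/150 = 0
Collecting terms: 0.03167 × V_1 = 0.6  =>  V_1 = 18.95 V
The requested potential is V_1 = 18.95 V.

Final answer: V_1 = 18.95 V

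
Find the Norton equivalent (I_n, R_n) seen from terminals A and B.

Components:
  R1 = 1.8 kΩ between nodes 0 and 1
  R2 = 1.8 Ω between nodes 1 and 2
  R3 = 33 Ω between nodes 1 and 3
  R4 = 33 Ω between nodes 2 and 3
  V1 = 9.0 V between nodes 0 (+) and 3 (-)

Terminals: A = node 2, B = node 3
Find the Thévenin equivalent first; then I_n = V_th/R_th and R_n = R_th.
Step 1 — V_th is the open-circuit voltage V_A - V_B (nothing connected across the terminals).
Nodal analysis, taking node 3 as the 0 V reference.
Source V1 fixes V_0 = 9 V.
KCL at each unknown node (sum of currents leaving = 0; resistances in Ω):
  Node 1: (V_1 - 9)/1800 + (V_1 - V_2)/1.8 + (V_1 - 0)/33 = 0
  Node 2: (V_2 - V_1)/1.8 + (V_2 - 0)/33 = 0
Collecting terms (coefficients in siemens):
  0.5864·V_1 - 0.5556·V_2 = 0.005
  0.5859·V_2 - 0.5556·V_1 = 0
Determinant D = (0.5864)(0.5859) - (-0.5556)(-0.5556) = 0.03491
V_1 = [(0.005)(0.5859) - (-0.5556)(0)]/D = 0.0839 V
V_2 = [(0.5864)(0) - (0.005)(-0.5556)]/D = 0.07956 V
V_th = V_2 - V_3 = 0.07956 - 0 = 0.07956 V
Step 2 — R_th: zero the source — replace V1 by a short circuit (node 3 merges into node 0) — and find the resistance seen between A (node 2) and B (node 0).
Reduce the network between node 2 (A) and node 0 (B) by series/parallel combination:
  Rp1 = R1 ‖ R3 (parallel, both between nodes 0 and 1) = 1/(1/1800 + 1/33) = 32.41 Ω
  Rs1 = R2 + Rp1 (series, joined only at node 1) = 1.8 + 32.41 = 34.21 Ω
  Rp2 = R4 ‖ Rs1 (parallel, both between nodes 0 and 2) = 1/(1/33 + 1/34.21) = 16.8 Ω
R_th = 16.8 Ω
I_n = V_th/R_th = 0.07956/16.8 = 0.004737 A, and R_n = R_th = 16.8 Ω

Final answer: I_n = 0.004737 A, R_n = 16.8 Ω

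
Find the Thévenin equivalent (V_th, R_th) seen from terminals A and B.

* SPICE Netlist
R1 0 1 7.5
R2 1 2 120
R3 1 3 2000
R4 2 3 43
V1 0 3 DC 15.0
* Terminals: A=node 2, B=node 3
Step 1 — V_th is the open-circuit voltage V_A - V_B (nothing connected across the terminals).
Nodal analysis, taking node 3 as the 0 V reference.
Source V1 fixes V_0 = 15 V.
KCL at each unknown node (sum of currents leaving = 0; resistances in Ω):
  Node 1: (V_1 - 15)/7.5 + (V_1 - V_2)/120 + (V_1 - 0)/2000 = 0
  Node 2: (V_2 - V_1)/120 + (V_2 - 0)/43 = 0
Collecting terms (coefficients in siemens):
  0.1422·V_1 - 0.008333·V_2 = 2
  0.03159·V_2 - 0.008333·V_1 = 0
Determinant D = (0.1422)(0.03159) - (-0.008333)(-0.008333) = 0.004421
V_1 = [(2)(0.03159) - (-0.008333)(0)]/D = 14.29 V
V_2 = [(0.1422)(0) - (2)(-0.008333)]/D = 3.769 V
V_th = V_2 - V_3 = 3.769 - 0 = 3.769 V
Step 2 — R_th: zero the source — replace V1 by a short circuit (node 3 merges into node 0) — and find the resistance seen between A (node 2) and B (node 0).
Reduce the network between node 2 (A) and node 0 (B) by series/parallel combination:
  Rp1 = R1 ‖ R3 (parallel, both between nodes 0 and 1) = 1/(1/7.5 + 1/2000) = 7.472 Ω
  Rs1 = R2 + Rp1 (series, joined only at node 1) = 120 + 7.472 = 127.5 Ω
  Rp2 = R4 ‖ Rs1 (parallel, both between nodes 0 and 2) = 1/(1/43 + 1/127.5) = 32.15 Ω
R_th = 32.15 Ω

Final answer: V_th = 3.769 V, R_th = 32.15 Ω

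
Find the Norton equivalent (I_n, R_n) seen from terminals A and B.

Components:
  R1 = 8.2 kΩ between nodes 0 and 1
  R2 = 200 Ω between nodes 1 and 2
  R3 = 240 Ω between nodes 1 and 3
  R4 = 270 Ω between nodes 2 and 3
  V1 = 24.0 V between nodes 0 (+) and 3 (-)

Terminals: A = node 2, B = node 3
Find the Thévenin equivalent first; then I_n = V_th/R_th and R_n = R_th.
Step 1 — V_th is the open-circuit voltage V_A - V_B (nothing connected across the terminals).
Nodal analysis, taking node 3 as the 0 V reference.
Source V1 fixes V_0 = 24 V.
KCL at each unknown node (sum of currents leaving = 0; resistances in Ω):
  Node 1: (V_1 - 24)/8200 + (V_1 - V_2)/200 + (V_1 - 0)/240 = 0
  Node 2: (V_2 - V_1)/200 + (V_2 - 0)/270 = 0
Collecting terms (coefficients in siemens):
  0.009289·V_1 - 0.005·V_2 = 0.002927
  0.008704·V_2 - 0.005·V_1 = 0
Determinant D = (0.009289)(0.008704) - (-0.005)(-0.005) = 0.00005585
V_1 = [(0.002927)(0.008704) - (-0.005)(0)]/D = 0.4562 V
V_2 = [(0.009289)(0) - (0.002927)(-0.005)]/D = 0.262 V
V_th = V_2 - V_3 = 0.262 - 0 = 0.262 V
Step 2 — R_th: zero the source — replace V1 by a short circuit (node 3 merges into node 0) — and find the resistance seen between A (node 2) and B (node 0).
Reduce the network between node 2 (A) and node 0 (B) by series/parallel combination:
  Rp1 = R1 ‖ R3 (parallel, both between nodes 0 and 1) = 1/(1/8200 + 1/240) = 233.2 Ω
  Rs1 = R2 + Rp1 (series, joined only at node 1) = 200 + 233.2 = 433.2 Ω
  Rp2 = R4 ‖ Rs1 (parallel, both between nodes 0 and 2) = 1/(1/270 + 1/433.2) = 166.3 Ω
R_th = 166.3 Ω
I_n = V_th/R_th = 0.262/166.3 = 0.001575 A, and R_n = R_th = 166.3 Ω

Final answer: I_n = 0.001575 A, R_n = 166.3 Ω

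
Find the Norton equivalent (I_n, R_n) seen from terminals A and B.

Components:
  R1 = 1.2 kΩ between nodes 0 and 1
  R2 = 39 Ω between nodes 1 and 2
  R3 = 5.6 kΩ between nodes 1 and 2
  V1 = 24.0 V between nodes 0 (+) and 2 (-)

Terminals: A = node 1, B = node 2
Find the Thévenin equivalent first; then I_n = V_th/R_th and R_n = R_th.
Step 1 — V_th is the open-circuit voltage V_A - V_B (nothing connected across the terminals).
Nodal analysis, taking node 2 as the 0 V reference.
Source V1 fixes V_0 = 24 V.
KCL at each unknown node (sum of currents leaving = 0; resistances in Ω):
  Node 1: (V_1 - 24)/1200 + (V_1 - 0)/39 + (V_1 - 0)/5600 = 0
Collecting terms: 0.02665 × V_1 = 0.02  =>  V_1 = 0.7504 V
V_th = V_1 - V_2 = 0.7504 - 0 = 0.7504 V
Step 2 — R_th: zero the source — replace V1 by a short circuit (node 2 merges into node 0) — and find the resistance seen between A (node 1) and B (node 0).
Reduce the network between node 1 (A) and node 0 (B) by series/parallel combination:
  Rp1 = R1 ‖ R2 ‖ R3 (parallel, all between nodes 0 and 1) = 1/(1/1200 + 1/39 + 1/5600) = 37.52 Ω
R_th = 37.52 Ω
I_n = V_th/R_th = 0.7504/37.52 = 0.02 A, and R_n = R_th = 37.52 Ω

Final answer: I_n = 0.02 A, R_n = 37.52 Ω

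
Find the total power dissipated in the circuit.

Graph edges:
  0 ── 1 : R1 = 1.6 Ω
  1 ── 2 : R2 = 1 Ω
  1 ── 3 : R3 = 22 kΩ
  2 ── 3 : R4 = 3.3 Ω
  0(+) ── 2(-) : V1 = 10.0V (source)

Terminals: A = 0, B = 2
Nodal analysis, taking node 2 as the 0 V reference.
Source V1 fixes V_0 = 10 V.
KCL at each unknown node (sum of currents leaving = 0; resistances in Ω):
  Node 1: (V_1 - 10)/1.6 + (V_1 - 0)/1 + (V_1 - V_3)/22000 = 0
  Node 3: (V_3 - V_1)/22000 + (V_3 - 0)/3.3 = 0
Collecting terms (coefficients in siemens):
  1.625·V_1 - 0.00004545·V_3 = 6.25
  0.3031·V_3 - 0.00004545·V_1 = 0
Determinant D = (1.625)(0.3031) - (-0.00004545)(-0.00004545) = 0.4925
V_1 = [(6.25)(0.3031) - (-0.00004545)(0)]/D = 3.846 V
V_3 = [(1.625)(0) - (6.25)(-0.00004545)]/D = 0.0005768 V
Power in each resistor, P = (ΔV)²/R:
  P_R1 = (10 - 3.846)²/1.6 = 23.67 W
  P_R2 = (3.846 - 0)²/1 = 14.79 W
  P_R3 = (3.846 - 0.0005768)²/22000 = 0.0006722 W
  P_R4 = (0 - 0.0005768)²/3.3 = 0.0000001008 W
P_total = P_R1 + P_R2 + P_R3 + P_R4 = 38.46 W

Final answer: 38.46 W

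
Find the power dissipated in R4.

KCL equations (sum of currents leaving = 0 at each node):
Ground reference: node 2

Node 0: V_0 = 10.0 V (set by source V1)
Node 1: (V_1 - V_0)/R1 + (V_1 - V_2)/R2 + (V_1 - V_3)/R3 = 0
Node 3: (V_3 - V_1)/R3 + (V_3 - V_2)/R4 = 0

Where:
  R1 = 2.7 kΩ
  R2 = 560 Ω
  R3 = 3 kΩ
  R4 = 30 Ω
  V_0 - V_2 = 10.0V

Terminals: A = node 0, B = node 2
Nodal analysis, taking node 2 as the 0 V reference.
Source V1 fixes V_0 = 10 V.
KCL at each unknown node (sum of currents leaving = 0; resistances in Ω):
  Node 1: (V_1 - 10)/2700 + (V_1 - 0)/560 + (V_1 - V_3)/3000 = 0
  Node 3: (V_3 - V_1)/3000 + (V_3 - 0)/30 = 0
Collecting terms (coefficients in siemens):
  0.002489·V_1 - 0.0003333·V_3 = 0.003704
  0.03367·V_3 - 0.0003333·V_1 = 0
Determinant D = (0.002489)(0.03367) - (-0.0003333)(-0.0003333) = 0.0000837
V_1 = [(0.003704)(0.03367) - (-0.0003333)(0)]/D = 1.49 V
V_3 = [(0.002489)(0) - (0.003704)(-0.0003333)]/D = 0.01475 V
I_R4 = (V_2 - V_3)/R4 = (0 - 0.01475)/30 = -0.0004917 A
P_R4 = I_R4² × R4 = (-0.0004917)² × 30 = 0.000007252 W

Final answer: 7.252e-06 W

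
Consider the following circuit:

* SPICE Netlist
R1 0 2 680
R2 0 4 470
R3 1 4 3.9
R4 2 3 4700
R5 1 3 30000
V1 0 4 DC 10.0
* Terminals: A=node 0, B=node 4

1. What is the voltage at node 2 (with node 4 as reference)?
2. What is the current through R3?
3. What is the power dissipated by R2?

Nodal analysis, taking node 4 as the 0 V reference.
Source V1 fixes V_0 = 10 V.
KCL at each unknown node (sum of currents leaving = 0; resistances in Ω):
  Node 1: (V_1 - 0)/3.9 + (V_1 - V_3)/30000 = 0
  Node 2: (V_2 - 10)/680 + (V_2 - V_3)/4700 = 0
  Node 3: (V_3 - V_2)/4700 + (V_3 - V_1)/30000 = 0
Collecting terms (coefficients in siemens):
  0.2564·V_1 - 0.00003333·V_3 = 0
  0.001683·V_2 - 0.0002128·V_3 = 0.01471
  0.0002461·V_3 - 0.00003333·V_1 - 0.0002128·V_2 = 0
Solving these 3 simultaneous equations (Gaussian elimination) gives:
  V_1 = 0.001102 V, V_2 = 9.808 V, V_3 = 8.48 V
Part 1:
  Read off the nodal solution: V_2 = 9.808 V
Part 2:
  I_R3 = (V_1 - V_4)/R3 = (0.001102 - 0)/3.9 = 0.0002826 A
  Magnitude: I_R3 = 0.0002826 A
Part 3:
  I_R2 = (V_0 - V_4)/R2 = (10 - 0)/470 = 0.02128 A
  P_R2 = I_R2² × R2 = (0.02128)² × 470 = 0.2128 W

Final answers:
1. V_2 = 9.808 V
2. I_R3 = 0.0002826 A
3. P_R2 = 0.2128 W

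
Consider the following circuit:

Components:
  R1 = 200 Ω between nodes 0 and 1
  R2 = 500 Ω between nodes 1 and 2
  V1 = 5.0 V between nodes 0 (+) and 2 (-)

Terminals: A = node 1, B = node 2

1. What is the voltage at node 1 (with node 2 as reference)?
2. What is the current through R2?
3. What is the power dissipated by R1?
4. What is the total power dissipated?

Nodal analysis, taking node 2 as the 0 V reference.
Source V1 fixes V_0 = 5 V.
KCL at each unknown node (sum of currents leaving = 0; resistances in Ω):
  Node 1: (V_1 - 5)/200 + (V_1 - 0)/500 = 0
Collecting terms: 0.007 × V_1 = 0.025  =>  V_1 = 3.571 V
Part 1:
  Read off the nodal solution: V_1 = 3.571 V
Part 2:
  I_R2 = (V_1 - V_2)/R2 = (3.571 - 0)/500 = 0.007143 A
  Magnitude: I_R2 = 0.007143 A
Part 3:
  I_R1 = (V_0 - V_1)/R1 = (5 - 3.571)/200 = 0.007143 A
  P_R1 = I_R1² × R1 = (0.007143)² × 200 = 0.0102 W
Part 4:
  Power in each resistor, P = (ΔV)²/R:
    P_R1 = (5 - 3.571)²/200 = 0.0102 W
    P_R2 = (3.571 - 0)²/500 = 0.02551 W
  P_total = P_R1 + P_R2 = 0.03571 W

Final answers:
1. V_1 = 3.571 V
2. I_R2 = 0.007143 A
3. P_R1 = 0.0102 W
4. P_total = 0.03571 W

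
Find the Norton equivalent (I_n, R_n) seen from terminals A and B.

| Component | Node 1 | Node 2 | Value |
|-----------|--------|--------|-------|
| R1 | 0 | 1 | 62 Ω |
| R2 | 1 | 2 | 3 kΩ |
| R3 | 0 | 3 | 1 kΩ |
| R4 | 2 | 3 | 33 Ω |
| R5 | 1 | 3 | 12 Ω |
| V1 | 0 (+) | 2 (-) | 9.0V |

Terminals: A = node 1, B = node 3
Find the Thévenin equivalent first; then I_n = V_th/R_th and R_n = R_th.
Step 1 — V_th is the open-circuit voltage V_A - V_B (nothing connected across the terminals).
Nodal analysis, taking node 2 as the 0 V reference.
Source V1 fixes V_0 = 9 V.
KCL at each unknown node (sum of currents leaving = 0; resistances in Ω):
  Node 1: (V_1 - 9)/62 + (V_1 - 0)/3000 + (V_1 - V_3)/12 = 0
  Node 3: (V_3 - 9)/1000 + (V_3 - 0)/33 + (V_3 - V_1)/12 = 0
Collecting terms (coefficients in siemens):
  0.0998·V_1 - 0.08333·V_3 = 0.1452
  0.1146·V_3 - 0.08333·V_1 = 0.009
Determinant D = (0.0998)(0.1146) - (-0.08333)(-0.08333) = 0.004496
V_1 = [(0.1452)(0.1146) - (-0.08333)(0.009)]/D = 3.868 V
V_3 = [(0.0998)(0.009) - (0.1452)(-0.08333)]/D = 2.89 V
V_th = V_1 - V_3 = 3.868 - 2.89 = 0.9778 V
Step 2 — R_th: zero the source — replace V1 by a short circuit (node 2 merges into node 0) — and find the resistance seen between A (node 1) and B (node 3).
Reduce the network between node 1 (A) and node 3 (B) by series/parallel combination:
  Rp1 = R1 ‖ R2 (parallel, both between nodes 0 and 1) = 1/(1/62 + 1/3000) = 60.74 Ω
  Rp2 = R3 ‖ R4 (parallel, both between nodes 0 and 3) = 1/(1/1000 + 1/33) = 31.95 Ω
  Rs1 = Rp1 + Rp2 (series, joined only at node 0) = 60.74 + 31.95 = 92.69 Ω
  Rp3 = R5 ‖ Rs1 (parallel, both between nodes 1 and 3) = 1/(1/12 + 1/92.69) = 10.62 Ω
R_th = 10.62 Ω
I_n = V_th/R_th = 0.9778/10.62 = 0.09203 A, and R_n = R_th = 10.62 Ω

Final answer: I_n = 0.09203 A, R_n = 10.62 Ω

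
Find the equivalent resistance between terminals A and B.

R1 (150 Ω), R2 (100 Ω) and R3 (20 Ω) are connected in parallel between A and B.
Reduce the network between node 0 (A) and node 1 (B) by series/parallel combination:
  Rp1 = R1 ‖ R2 ‖ R3 (parallel, all between nodes 0 and 1) = 1/(1/150 + 1/100 + 1/20) = 15 Ω
R_eq = 15 Ω

Final answer: 15 Ω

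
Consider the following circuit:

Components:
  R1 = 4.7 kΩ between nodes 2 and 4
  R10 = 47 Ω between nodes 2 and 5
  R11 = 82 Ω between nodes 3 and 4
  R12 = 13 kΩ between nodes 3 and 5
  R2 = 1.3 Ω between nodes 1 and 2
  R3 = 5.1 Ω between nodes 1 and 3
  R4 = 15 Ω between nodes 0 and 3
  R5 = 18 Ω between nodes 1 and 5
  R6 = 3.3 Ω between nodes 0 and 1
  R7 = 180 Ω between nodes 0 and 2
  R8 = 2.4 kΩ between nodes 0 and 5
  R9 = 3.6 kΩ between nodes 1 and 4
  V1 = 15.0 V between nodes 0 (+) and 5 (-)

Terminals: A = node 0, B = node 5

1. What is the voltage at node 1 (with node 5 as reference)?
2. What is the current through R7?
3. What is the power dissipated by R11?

Nodal analysis, taking node 5 as the 0 V reference.
Source V1 fixes V_0 = 15 V.
KCL at each unknown node (sum of currents leaving = 0; resistances in Ω):
  Node 1: (V_1 - V_2)/1.3 + (V_1 - V_3)/5.1 + (V_1 - 0)/18 + (V_1 - 15)/3.3 + (V_1 - V_4)/3600 = 0
  Node 2: (V_2 - V_4)/4700 + (V_2 - V_1)/1.3 + (V_2 - 15)/180 + (V_2 - 0)/47 = 0
  Node 3: (V_3 - V_1)/5.1 + (V_3 - 15)/15 + (V_3 - V_4)/82 + (V_3 - 0)/13000 = 0
  Node 4: (V_4 - V_2)/4700 + (V_4 - V_1)/3600 + (V_4 - V_3)/82 = 0
Collecting terms (coefficients in siemens):
  1.324·V_1 - 0.7692·V_2 - 0.1961·V_3 - 0.0002778·V_4 = 4.545
  0.7963·V_2 - 0.7692·V_1 - 0.0002128·V_4 = 0.08333
  0.275·V_3 - 0.1961·V_1 - 0.0122·V_4 = 1
  0.01269·V_4 - 0.0002778·V_1 - 0.0002128·V_2 - 0.0122·V_3 = 0
Solving these 4 simultaneous equations (Gaussian elimination) gives:
  V_1 = 12.37 V, V_2 = 12.06 V, V_3 = 13.03 V, V_4 = 13 V
Part 1:
  Read off the nodal solution: V_1 = 12.37 V
Part 2:
  I_R7 = (V_0 - V_2)/R7 = (15 - 12.06)/180 = 0.01635 A
  Magnitude: I_R7 = 0.01635 A
Part 3:
  I_R11 = (V_3 - V_4)/R11 = (13.03 - 13)/82 = 0.0003761 A
  P_R11 = I_R11² × R11 = (0.0003761)² × 82 = 0.0000116 W

Final answers:
1. V_1 = 12.37 V
2. I_R7 = 0.01635 A
3. P_R11 = 1.16e-05 W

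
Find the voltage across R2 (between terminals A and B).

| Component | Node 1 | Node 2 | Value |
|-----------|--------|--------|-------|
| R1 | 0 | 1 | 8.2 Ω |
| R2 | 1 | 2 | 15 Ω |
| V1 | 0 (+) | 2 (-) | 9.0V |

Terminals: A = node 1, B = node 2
R1 and R2 are in series across V1 (node 0 → node 1 → node 2), and the output A–B is taken across R2, so this is a voltage divider.
Series current: I = V1/(R1 + R2) = 9/(8.2 + 15) = 9/23.2 = 0.3879 A
V_R2 = I × R2 = V1 × R2/(R1 + R2) = 9 × 15/23.2 = 5.819 V

Final answer: 5.819 V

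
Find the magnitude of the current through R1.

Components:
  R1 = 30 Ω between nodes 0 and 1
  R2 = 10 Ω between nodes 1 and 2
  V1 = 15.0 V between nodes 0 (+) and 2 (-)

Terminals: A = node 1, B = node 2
Nodal analysis, taking node 2 as the 0 V reference.
Source V1 fixes V_0 = 15 V.
KCL at each unknown node (sum of currents leaving = 0; resistances in Ω):
  Node 1: (V_1 - 15)/30 + (V_1 - 0)/10 = 0
Collecting terms: 0.1333 × V_1 = 0.5  =>  V_1 = 3.75 V
I_R1 = (V_0 - V_1)/R1 = (15 - 3.75)/30 = 0.375 A
|I_R1| = 0.375 A

Final answer: |I_R1| = 0.375 A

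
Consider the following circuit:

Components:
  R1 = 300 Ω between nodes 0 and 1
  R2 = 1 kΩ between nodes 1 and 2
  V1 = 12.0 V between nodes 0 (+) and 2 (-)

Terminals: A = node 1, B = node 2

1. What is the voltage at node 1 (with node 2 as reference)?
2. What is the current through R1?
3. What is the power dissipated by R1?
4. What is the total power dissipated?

Nodal analysis, taking node 2 as the 0 V reference.
Source V1 fixes V_0 = 12 V.
KCL at each unknown node (sum of currents leaving = 0; resistances in Ω):
  Node 1: (V_1 - 12)/300 + (V_1 - 0)/1000 = 0
Collecting terms: 0.004333 × V_1 = 0.04  =>  V_1 = 9.231 V
Part 1:
  Read off the nodal solution: V_1 = 9.231 V
Part 2:
  I_R1 = (V_0 - V_1)/R1 = (12 - 9.231)/300 = 0.009231 A
  Magnitude: I_R1 = 0.009231 A
Part 3:
  I_R1 = (V_0 - V_1)/R1 = (12 - 9.231)/300 = 0.009231 A
  P_R1 = I_R1² × R1 = (0.009231)² × 300 = 0.02556 W
Part 4:
  Power in each resistor, P = (ΔV)²/R:
    P_R1 = (12 - 9.231)²/300 = 0.02556 W
    P_R2 = (9.231 - 0)²/1000 = 0.08521 W
  P_total = P_R1 + P_R2 = 0.1108 W

Final answers:
1. V_1 = 9.231 V
2. I_R1 = 0.009231 A
3. P_R1 = 0.02556 W
4. P_total = 0.1108 W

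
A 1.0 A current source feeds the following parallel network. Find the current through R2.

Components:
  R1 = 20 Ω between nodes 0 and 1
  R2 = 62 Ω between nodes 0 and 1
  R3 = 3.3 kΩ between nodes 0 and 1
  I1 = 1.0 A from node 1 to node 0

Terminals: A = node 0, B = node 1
All resistors sit directly between nodes 0 and 1, so they are in parallel and share one voltage V; the full source current 1 A splits among them.
1/R_par = 1/20 + 1/62 + 1/3300 = 0.06643 S  =>  R_par = 15.05 Ω
V = I × R_par = 1 × 15.05 = 15.05 V
I_R2 = V/R2 = 15.05/62 = 0.2428 A

Final answer: 0.2428 A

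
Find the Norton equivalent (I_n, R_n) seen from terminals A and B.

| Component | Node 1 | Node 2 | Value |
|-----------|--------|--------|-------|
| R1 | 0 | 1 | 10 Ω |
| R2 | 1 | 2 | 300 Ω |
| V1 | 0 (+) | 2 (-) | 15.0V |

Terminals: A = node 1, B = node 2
Find the Thévenin equivalent first; then I_n = V_th/R_th and R_n = R_th.
Step 1 — V_th is the open-circuit voltage V_A - V_B (nothing connected across the terminals).
Nodal analysis, taking node 2 as the 0 V reference.
Source V1 fixes V_0 = 15 V.
KCL at each unknown node (sum of currents leaving = 0; resistances in Ω):
  Node 1: (V_1 - 15)/10 + (V_1 - 0)/300 = 0
Collecting terms: 0.1033 × V_1 = 1.5  =>  V_1 = 14.52 V
V_th = V_1 - V_2 = 14.52 - 0 = 14.52 V
Step 2 — R_th: zero the source — replace V1 by a short circuit (node 2 merges into node 0) — and find the resistance seen between A (node 1) and B (node 0).
Reduce the network between node 1 (A) and node 0 (B) by series/parallel combination:
  Rp1 = R1 ‖ R2 (parallel, both between nodes 0 and 1) = 1/(1/10 + 1/300) = 9.677 Ω
R_th = 9.677 Ω
I_n = V_th/R_th = 14.52/9.677 = 1.5 A, and R_n = R_th = 9.677 Ω

Final answer: I_n = 1.5 A, R_n = 9.677 Ω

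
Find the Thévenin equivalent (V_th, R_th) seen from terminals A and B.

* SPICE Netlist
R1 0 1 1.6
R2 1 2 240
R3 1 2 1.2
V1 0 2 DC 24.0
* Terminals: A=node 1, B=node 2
Step 1 — V_th is the open-circuit voltage V_A - V_B (nothing connected across the terminals).
Nodal analysis, taking node 2 as the 0 V reference.
Source V1 fixes V_0 = 24 V.
KCL at each unknown node (sum of currents leaving = 0; resistances in Ω):
  Node 1: (V_1 - 24)/1.6 + (V_1 - 0)/240 + (V_1 - 0)/1.2 = 0
Collecting terms: 1.462 × V_1 = 15  =>  V_1 = 10.26 V
V_th = V_1 - V_2 = 10.26 - 0 = 10.26 V
Step 2 — R_th: zero the source — replace V1 by a short circuit (node 2 merges into node 0) — and find the resistance seen between A (node 1) and B (node 0).
Reduce the network between node 1 (A) and node 0 (B) by series/parallel combination:
  Rp1 = R1 ‖ R2 ‖ R3 (parallel, all between nodes 0 and 1) = 1/(1/1.6 + 1/240 + 1/1.2) = 0.6838 Ω
R_th = 0.6838 Ω

Final answer: V_th = 10.26 V, R_th = 0.6838 Ω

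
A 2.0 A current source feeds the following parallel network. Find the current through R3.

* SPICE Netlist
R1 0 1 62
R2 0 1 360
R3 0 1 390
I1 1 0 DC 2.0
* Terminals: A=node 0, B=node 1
All resistors sit directly between nodes 0 and 1, so they are in parallel and share one voltage V; the full source current 2 A splits among them.
1/R_par = 1/62 + 1/360 + 1/390 = 0.02147 S  =>  R_par = 46.57 Ω
V = I × R_par = 2 × 46.57 = 93.15 V
I_R3 = V/R3 = 93.15/390 = 0.2388 A

Final answer: 0.2388 A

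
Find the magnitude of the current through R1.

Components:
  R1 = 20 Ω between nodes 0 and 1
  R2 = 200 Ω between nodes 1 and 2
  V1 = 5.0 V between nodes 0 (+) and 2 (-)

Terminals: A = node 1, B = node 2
Nodal analysis, taking node 2 as the 0 V reference.
Source V1 fixes V_0 = 5 V.
KCL at each unknown node (sum of currents leaving = 0; resistances in Ω):
  Node 1: (V_1 - 5)/20 + (V_1 - 0)/200 = 0
Collecting terms: 0.055 × V_1 = 0.25  =>  V_1 = 4.545 V
I_R1 = (V_0 - V_1)/R1 = (5 - 4.545)/20 = 0.02273 A
|I_R1| = 0.02273 A

Final answer: |I_R1| = 0.02273 A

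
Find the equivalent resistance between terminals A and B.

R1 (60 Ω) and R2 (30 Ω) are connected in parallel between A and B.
Reduce the network between node 0 (A) and node 1 (B) by series/parallel combination:
  Rp1 = R1 ‖ R2 (parallel, both between nodes 0 and 1) = 1/(1/60 + 1/30) = 20 Ω
R_eq = 20 Ω

Final answer: 20 Ω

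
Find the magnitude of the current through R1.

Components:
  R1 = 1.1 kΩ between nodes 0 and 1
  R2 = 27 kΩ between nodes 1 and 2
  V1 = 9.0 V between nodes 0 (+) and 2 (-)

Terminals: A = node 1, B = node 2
Nodal analysis, taking node 2 as the 0 V reference.
Source V1 fixes V_0 = 9 V.
KCL at each unknown node (sum of currents leaving = 0; resistances in Ω):
  Node 1: (V_1 - 9)/1100 + (V_1 - 0)/27000 = 0
Collecting terms: 0.0009461 × V_1 = 0.008182  =>  V_1 = 8.648 V
I_R1 = (V_0 - V_1)/R1 = (9 - 8.648)/1100 = 0.0003203 A
|I_R1| = 0.0003203 A

Final answer: |I_R1| = 0.0003203 A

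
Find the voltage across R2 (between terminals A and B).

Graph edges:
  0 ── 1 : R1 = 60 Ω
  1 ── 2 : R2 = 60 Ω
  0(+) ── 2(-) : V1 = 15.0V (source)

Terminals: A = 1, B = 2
R1 and R2 are in series across V1 (node 0 → node 1 → node 2), and the output A–B is taken across R2, so this is a voltage divider.
Series current: I = V1/(R1 + R2) = 15/(60 + 60) = 15/120 = 0.125 A
V_R2 = I × R2 = V1 × R2/(R1 + R2) = 15 × 60/120 = 7.5 V

Final answer: 7.5 V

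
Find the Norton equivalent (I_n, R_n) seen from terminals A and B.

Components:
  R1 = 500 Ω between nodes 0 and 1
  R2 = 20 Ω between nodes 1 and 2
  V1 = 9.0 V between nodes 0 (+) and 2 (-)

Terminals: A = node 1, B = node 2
Find the Thévenin equivalent first; then I_n = V_th/R_th and R_n = R_th.
Step 1 — V_th is the open-circuit voltage V_A - V_B (nothing connected across the terminals).
Nodal analysis, taking node 2 as the 0 V reference.
Source V1 fixes V_0 = 9 V.
KCL at each unknown node (sum of currents leaving = 0; resistances in Ω):
  Node 1: (V_1 - 9)/500 + (V_1 - 0)/20 = 0
Collecting terms: 0.052 × V_1 = 0.018  =>  V_1 = 0.3462 V
V_th = V_1 - V_2 = 0.3462 - 0 = 0.3462 V
Step 2 — R_th: zero the source — replace V1 by a short circuit (node 2 merges into node 0) — and find the resistance seen between A (node 1) and B (node 0).
Reduce the network between node 1 (A) and node 0 (B) by series/parallel combination:
  Rp1 = R1 ‖ R2 (parallel, both between nodes 0 and 1) = 1/(1/500 + 1/20) = 19.23 Ω
R_th = 19.23 Ω
I_n = V_th/R_th = 0.3462/19.23 = 0.018 A, and R_n = R_th = 19.23 Ω

Final answer: I_n = 0.018 A, R_n = 19.23 Ω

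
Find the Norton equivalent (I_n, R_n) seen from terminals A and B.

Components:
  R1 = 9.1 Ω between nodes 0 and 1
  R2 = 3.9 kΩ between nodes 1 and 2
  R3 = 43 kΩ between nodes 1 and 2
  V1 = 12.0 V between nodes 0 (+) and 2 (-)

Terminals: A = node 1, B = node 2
Find the Thévenin equivalent first; then I_n = V_th/R_th and R_n = R_th.
Step 1 — V_th is the open-circuit voltage V_A - V_B (nothing connected across the terminals).
Nodal analysis, taking node 2 as the 0 V reference.
Source V1 fixes V_0 = 12 V.
KCL at each unknown node (sum of currents leaving = 0; resistances in Ω):
  Node 1: (V_1 - 12)/9.1 + (V_1 - 0)/3900 + (V_1 - 0)/43000 = 0
Collecting terms: 0.1102 × V_1 = 1.319  =>  V_1 = 11.97 V
V_th = V_1 - V_2 = 11.97 - 0 = 11.97 V
Step 2 — R_th: zero the source — replace V1 by a short circuit (node 2 merges into node 0) — and find the resistance seen between A (node 1) and B (node 0).
Reduce the network between node 1 (A) and node 0 (B) by series/parallel combination:
  Rp1 = R1 ‖ R2 ‖ R3 (parallel, all between nodes 0 and 1) = 1/(1/9.1 + 1/3900 + 1/43000) = 9.077 Ω
R_th = 9.077 Ω
I_n = V_th/R_th = 11.97/9.077 = 1.319 A, and R_n = R_th = 9.077 Ω

Final answer: I_n = 1.319 A, R_n = 9.077 Ω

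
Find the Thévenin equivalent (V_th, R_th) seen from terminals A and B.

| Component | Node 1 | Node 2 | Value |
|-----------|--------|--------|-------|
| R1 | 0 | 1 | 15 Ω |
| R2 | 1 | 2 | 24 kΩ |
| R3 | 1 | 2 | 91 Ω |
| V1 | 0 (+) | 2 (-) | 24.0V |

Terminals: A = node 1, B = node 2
Step 1 — V_th is the open-circuit voltage V_A - V_B (nothing connected across the terminals).
Nodal analysis, taking node 2 as the 0 V reference.
Source V1 fixes V_0 = 24 V.
KCL at each unknown node (sum of currents leaving = 0; resistances in Ω):
  Node 1: (V_1 - 24)/15 + (V_1 - 0)/24000 + (V_1 - 0)/91 = 0
Collecting terms: 0.0777 × V_1 = 1.6  =>  V_1 = 20.59 V
V_th = V_1 - V_2 = 20.59 - 0 = 20.59 V
Step 2 — R_th: zero the source — replace V1 by a short circuit (node 2 merges into node 0) — and find the resistance seen between A (node 1) and B (node 0).
Reduce the network between node 1 (A) and node 0 (B) by series/parallel combination:
  Rp1 = R1 ‖ R2 ‖ R3 (parallel, all between nodes 0 and 1) = 1/(1/15 + 1/24000 + 1/91) = 12.87 Ω
R_th = 12.87 Ω

Final answer: V_th = 20.59 V, R_th = 12.87 Ω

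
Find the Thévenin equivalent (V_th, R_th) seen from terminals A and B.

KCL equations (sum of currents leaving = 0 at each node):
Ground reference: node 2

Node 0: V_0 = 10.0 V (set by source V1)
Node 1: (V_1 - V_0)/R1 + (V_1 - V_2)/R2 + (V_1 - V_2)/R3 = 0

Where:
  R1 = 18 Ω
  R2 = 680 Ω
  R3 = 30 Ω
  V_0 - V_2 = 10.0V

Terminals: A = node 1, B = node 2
Step 1 — V_th is the open-circuit voltage V_A - V_B (nothing connected across the terminals).
Nodal analysis, taking node 2 as the 0 V reference.
Source V1 fixes V_0 = 10 V.
KCL at each unknown node (sum of currents leaving = 0; resistances in Ω):
  Node 1: (V_1 - 10)/18 + (V_1 - 0)/680 + (V_1 - 0)/30 = 0
Collecting terms: 0.09036 × V_1 = 0.5556  =>  V_1 = 6.148 V
V_th = V_1 - V_2 = 6.148 - 0 = 6.148 V
Step 2 — R_th: zero the source — replace V1 by a short circuit (node 2 merges into node 0) — and find the resistance seen between A (node 1) and B (node 0).
Reduce the network between node 1 (A) and node 0 (B) by series/parallel combination:
  Rp1 = R1 ‖ R2 ‖ R3 (parallel, all between nodes 0 and 1) = 1/(1/18 + 1/680 + 1/30) = 11.07 Ω
R_th = 11.07 Ω

Final answer: V_th = 6.148 V, R_th = 11.07 Ω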